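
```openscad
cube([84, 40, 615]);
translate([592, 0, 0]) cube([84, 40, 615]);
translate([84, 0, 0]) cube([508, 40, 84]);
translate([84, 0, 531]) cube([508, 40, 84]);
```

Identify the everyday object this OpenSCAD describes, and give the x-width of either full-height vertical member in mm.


A picture frame. The border width is 84 mm.

Four thin pieces enclosing a rectangular opening — a picture frame. The two full-height stiles are 615 mm tall; the top rail sits at z = 531 and is 84 mm tall, so the border above the opening is 615 − 531 = 84 mm, matching the stile x-width.


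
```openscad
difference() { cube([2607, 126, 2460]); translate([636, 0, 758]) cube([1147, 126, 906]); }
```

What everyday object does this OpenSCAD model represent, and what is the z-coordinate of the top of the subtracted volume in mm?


A wall with a window opening. The window head height is 1664 mm.

A wall with a rectangular opening subtracted — a window. Sill at z = 758, opening 906 mm tall, so the head is at 758 + 906 = 1664 mm.


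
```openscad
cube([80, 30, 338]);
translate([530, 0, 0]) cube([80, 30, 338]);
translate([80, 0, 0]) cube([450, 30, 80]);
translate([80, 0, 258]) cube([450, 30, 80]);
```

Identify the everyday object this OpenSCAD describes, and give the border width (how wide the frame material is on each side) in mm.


A picture frame. The border width is 80 mm.

Four thin pieces enclosing a rectangular opening — a picture frame. The two full-height stiles are 338 mm tall; the top rail sits at z = 258 and is 80 mm tall, so the border above the opening is 338 − 258 = 80 mm, matching the stile x-width.


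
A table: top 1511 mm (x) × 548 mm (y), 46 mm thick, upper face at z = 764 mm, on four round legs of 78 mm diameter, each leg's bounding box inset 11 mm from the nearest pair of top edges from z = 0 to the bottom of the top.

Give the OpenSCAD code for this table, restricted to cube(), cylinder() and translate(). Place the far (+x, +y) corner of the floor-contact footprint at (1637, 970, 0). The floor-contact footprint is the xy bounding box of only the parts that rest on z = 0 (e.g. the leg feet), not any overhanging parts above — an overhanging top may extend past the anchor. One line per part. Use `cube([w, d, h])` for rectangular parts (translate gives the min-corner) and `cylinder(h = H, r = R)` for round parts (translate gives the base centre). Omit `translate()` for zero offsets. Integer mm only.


translate([137, 433, 718]) cube([1511, 548, 46]);
translate([187, 483, 0]) cylinder(h = 718, r = 39);
translate([1598, 483, 0]) cylinder(h = 718, r = 39);
translate([187, 931, 0]) cylinder(h = 718, r = 39);
translate([1598, 931, 0]) cylinder(h = 718, r = 39);


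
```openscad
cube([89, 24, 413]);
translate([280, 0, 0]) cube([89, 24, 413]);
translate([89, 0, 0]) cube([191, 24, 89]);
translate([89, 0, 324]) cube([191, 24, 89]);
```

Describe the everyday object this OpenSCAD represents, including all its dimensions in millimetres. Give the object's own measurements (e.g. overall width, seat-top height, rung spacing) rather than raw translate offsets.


A rectangular picture frame lying in the x–z plane (depth along y). The opening is 191 mm wide (x) by 235 mm tall (z), surrounded by a border 89 mm wide on all four sides. The frame is 24 mm deep and is made of two full-height vertical stiles with two horizontal rails fitted between them.


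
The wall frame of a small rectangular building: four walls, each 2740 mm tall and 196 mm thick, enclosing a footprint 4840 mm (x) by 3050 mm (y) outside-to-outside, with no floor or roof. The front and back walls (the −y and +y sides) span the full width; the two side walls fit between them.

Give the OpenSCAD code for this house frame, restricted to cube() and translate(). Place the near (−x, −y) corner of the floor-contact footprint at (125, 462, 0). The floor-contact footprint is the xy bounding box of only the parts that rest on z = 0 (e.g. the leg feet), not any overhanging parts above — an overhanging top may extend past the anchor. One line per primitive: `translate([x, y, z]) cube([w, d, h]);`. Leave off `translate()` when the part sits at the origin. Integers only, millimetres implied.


translate([125, 462, 0]) cube([4840, 196, 2740]);
translate([125, 3316, 0]) cube([4840, 196, 2740]);
translate([125, 658, 0]) cube([196, 2658, 2740]);
translate([4769, 658, 0]) cube([196, 2658, 2740]);


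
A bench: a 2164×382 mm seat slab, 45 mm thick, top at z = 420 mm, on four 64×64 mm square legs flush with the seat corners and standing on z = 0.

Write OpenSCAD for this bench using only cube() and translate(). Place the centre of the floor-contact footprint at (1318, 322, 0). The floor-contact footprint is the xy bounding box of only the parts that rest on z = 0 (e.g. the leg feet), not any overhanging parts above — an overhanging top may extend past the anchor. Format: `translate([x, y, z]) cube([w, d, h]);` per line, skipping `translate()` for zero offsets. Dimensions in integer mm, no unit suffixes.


translate([236, 131, 375]) cube([2164, 382, 45]);
translate([236, 131, 0]) cube([64, 64, 375]);
translate([236, 449, 0]) cube([64, 64, 375]);
translate([2336, 131, 0]) cube([64, 64, 375]);
translate([2336, 449, 0]) cube([64, 64, 375]);


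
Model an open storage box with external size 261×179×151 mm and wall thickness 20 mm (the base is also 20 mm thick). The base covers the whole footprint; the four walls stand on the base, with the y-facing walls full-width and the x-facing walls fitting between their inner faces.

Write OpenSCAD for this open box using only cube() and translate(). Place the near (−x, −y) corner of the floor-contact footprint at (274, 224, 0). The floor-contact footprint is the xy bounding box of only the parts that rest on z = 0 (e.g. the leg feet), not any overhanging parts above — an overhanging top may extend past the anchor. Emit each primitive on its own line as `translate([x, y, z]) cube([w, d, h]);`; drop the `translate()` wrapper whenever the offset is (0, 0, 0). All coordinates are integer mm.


translate([274, 224, 0]) cube([261, 179, 20]);
translate([274, 224, 20]) cube([261, 20, 131]);
translate([274, 383, 20]) cube([261, 20, 131]);
translate([274, 244, 20]) cube([20, 139, 131]);
translate([515, 244, 20]) cube([20, 139, 131]);


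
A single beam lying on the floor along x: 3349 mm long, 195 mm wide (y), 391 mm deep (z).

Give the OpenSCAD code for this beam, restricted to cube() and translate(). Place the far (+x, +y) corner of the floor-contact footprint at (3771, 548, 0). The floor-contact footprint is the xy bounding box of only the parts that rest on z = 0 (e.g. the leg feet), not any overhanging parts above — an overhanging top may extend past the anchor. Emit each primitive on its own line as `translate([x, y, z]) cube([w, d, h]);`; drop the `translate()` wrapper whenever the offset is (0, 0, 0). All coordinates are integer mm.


translate([422, 353, 0]) cube([3349, 195, 391]);


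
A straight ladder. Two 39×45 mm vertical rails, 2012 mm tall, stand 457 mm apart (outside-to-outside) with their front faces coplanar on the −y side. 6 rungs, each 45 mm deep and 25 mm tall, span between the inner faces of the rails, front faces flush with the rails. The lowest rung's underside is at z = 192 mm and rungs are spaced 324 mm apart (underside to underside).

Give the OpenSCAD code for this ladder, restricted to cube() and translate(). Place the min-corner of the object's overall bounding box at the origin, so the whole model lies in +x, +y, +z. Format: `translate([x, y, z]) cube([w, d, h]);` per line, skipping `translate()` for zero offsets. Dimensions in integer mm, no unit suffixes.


cube([39, 45, 2012]);
translate([418, 0, 0]) cube([39, 45, 2012]);
translate([39, 0, 192]) cube([379, 45, 25]);
translate([39, 0, 516]) cube([379, 45, 25]);
translate([39, 0, 840]) cube([379, 45, 25]);
translate([39, 0, 1164]) cube([379, 45, 25]);
translate([39, 0, 1488]) cube([379, 45, 25]);
translate([39, 0, 1812]) cube([379, 45, 25]);


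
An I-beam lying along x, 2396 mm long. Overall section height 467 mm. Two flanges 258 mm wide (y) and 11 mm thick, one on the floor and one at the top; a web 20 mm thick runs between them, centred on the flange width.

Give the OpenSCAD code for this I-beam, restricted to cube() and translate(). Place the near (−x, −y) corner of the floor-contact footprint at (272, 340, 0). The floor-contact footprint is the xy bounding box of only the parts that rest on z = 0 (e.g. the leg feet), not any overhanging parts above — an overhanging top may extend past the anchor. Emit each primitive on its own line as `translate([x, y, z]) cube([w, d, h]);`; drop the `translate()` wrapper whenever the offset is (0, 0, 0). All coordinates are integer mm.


translate([272, 340, 0]) cube([2396, 258, 11]);
translate([272, 459, 11]) cube([2396, 20, 445]);
translate([272, 340, 456]) cube([2396, 258, 11]);


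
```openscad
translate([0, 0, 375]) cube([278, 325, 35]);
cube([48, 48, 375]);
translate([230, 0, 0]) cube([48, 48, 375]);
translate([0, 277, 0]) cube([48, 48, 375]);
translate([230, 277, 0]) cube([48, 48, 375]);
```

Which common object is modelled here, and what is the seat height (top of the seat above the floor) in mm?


A stool. The seat height is 410 mm.

A 278×325×35 slab at z = 375 on four corner posts — a stool. The seat top is 375 + 35 = 410 mm.


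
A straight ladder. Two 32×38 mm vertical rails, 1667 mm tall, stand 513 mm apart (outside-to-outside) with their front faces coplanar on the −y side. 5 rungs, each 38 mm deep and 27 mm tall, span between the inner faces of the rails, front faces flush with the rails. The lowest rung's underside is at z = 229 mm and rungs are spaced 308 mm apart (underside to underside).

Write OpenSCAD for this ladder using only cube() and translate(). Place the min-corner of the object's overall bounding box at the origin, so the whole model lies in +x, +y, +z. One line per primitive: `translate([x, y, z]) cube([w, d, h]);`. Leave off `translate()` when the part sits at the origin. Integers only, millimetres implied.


cube([32, 38, 1667]);
translate([481, 0, 0]) cube([32, 38, 1667]);
translate([32, 0, 229]) cube([449, 38, 27]);
translate([32, 0, 537]) cube([449, 38, 27]);
translate([32, 0, 845]) cube([449, 38, 27]);
translate([32, 0, 1153]) cube([449, 38, 27]);
translate([32, 0, 1461]) cube([449, 38, 27]);


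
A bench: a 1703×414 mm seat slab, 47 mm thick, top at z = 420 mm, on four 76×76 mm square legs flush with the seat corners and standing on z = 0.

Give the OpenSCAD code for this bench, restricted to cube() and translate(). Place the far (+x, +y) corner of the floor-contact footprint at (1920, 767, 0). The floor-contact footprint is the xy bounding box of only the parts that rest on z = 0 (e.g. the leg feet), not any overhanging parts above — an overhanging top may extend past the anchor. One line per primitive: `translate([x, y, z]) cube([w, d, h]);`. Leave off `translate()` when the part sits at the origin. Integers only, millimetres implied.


// leg_h = 420 − 47 = 373
translate([217, 353, 373]) cube([1703, 414, 47]);
translate([217, 353, 0]) cube([76, 76, 373]);
translate([217, 691, 0]) cube([76, 76, 373]);
translate([1844, 353, 0]) cube([76, 76, 373]);
translate([1844, 691, 0]) cube([76, 76, 373]);


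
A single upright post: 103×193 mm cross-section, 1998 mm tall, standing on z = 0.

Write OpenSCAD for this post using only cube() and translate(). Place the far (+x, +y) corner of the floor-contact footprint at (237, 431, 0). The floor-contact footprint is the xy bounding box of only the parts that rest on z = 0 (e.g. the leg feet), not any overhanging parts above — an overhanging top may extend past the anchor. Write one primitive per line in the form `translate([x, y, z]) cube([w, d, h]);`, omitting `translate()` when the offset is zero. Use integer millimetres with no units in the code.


translate([134, 238, 0]) cube([103, 193, 1998]);


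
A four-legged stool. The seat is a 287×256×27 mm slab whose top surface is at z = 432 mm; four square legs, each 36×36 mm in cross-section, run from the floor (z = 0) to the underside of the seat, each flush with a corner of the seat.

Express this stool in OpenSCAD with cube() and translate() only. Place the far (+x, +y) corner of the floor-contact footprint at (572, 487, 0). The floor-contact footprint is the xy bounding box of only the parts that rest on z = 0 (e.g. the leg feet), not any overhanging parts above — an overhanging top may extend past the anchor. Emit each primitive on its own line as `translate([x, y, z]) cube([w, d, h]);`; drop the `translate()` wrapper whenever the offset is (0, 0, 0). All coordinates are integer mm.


// leg_h = 432 - 27 = 405
translate([285, 231, 405]) cube([287, 256, 27]);
translate([285, 231, 0]) cube([36, 36, 405]);
translate([536, 231, 0]) cube([36, 36, 405]);
translate([285, 451, 0]) cube([36, 36, 405]);
translate([536, 451, 0]) cube([36, 36, 405]);


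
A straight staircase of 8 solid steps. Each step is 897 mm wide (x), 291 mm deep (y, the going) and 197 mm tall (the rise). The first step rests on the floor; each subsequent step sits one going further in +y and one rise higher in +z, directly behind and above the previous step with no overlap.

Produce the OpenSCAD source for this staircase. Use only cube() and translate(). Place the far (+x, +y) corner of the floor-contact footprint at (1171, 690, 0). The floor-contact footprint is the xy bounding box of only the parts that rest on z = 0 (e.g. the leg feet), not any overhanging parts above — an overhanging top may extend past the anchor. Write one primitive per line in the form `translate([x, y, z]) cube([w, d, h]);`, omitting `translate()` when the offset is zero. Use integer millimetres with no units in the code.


translate([274, 399, 0]) cube([897, 291, 197]);
translate([274, 690, 197]) cube([897, 291, 197]);
translate([274, 981, 394]) cube([897, 291, 197]);
translate([274, 1272, 591]) cube([897, 291, 197]);
translate([274, 1563, 788]) cube([897, 291, 197]);
translate([274, 1854, 985]) cube([897, 291, 197]);
translate([274, 2145, 1182]) cube([897, 291, 197]);
translate([274, 2436, 1379]) cube([897, 291, 197]);


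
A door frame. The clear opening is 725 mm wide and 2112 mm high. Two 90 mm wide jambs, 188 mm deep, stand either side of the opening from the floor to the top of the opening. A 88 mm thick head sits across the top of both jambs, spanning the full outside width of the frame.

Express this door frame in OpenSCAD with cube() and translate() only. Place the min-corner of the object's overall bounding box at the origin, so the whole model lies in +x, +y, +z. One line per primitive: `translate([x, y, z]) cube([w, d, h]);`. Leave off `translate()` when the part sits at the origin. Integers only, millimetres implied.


cube([90, 188, 2112]);
translate([815, 0, 0]) cube([90, 188, 2112]);
translate([0, 0, 2112]) cube([905, 188, 88]);


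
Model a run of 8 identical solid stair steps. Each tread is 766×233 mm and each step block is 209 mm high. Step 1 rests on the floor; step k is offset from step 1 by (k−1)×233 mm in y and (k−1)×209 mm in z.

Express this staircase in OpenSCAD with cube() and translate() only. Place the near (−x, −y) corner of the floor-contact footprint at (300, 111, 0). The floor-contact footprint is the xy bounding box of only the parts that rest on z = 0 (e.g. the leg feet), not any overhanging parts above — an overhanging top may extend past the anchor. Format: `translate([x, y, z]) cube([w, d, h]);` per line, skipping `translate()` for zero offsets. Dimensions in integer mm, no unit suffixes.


translate([300, 111, 0]) cube([766, 233, 209]);
translate([300, 344, 209]) cube([766, 233, 209]);
translate([300, 577, 418]) cube([766, 233, 209]);
translate([300, 810, 627]) cube([766, 233, 209]);
translate([300, 1043, 836]) cube([766, 233, 209]);
translate([300, 1276, 1045]) cube([766, 233, 209]);
translate([300, 1509, 1254]) cube([766, 233, 209]);
translate([300, 1742, 1463]) cube([766, 233, 209]);


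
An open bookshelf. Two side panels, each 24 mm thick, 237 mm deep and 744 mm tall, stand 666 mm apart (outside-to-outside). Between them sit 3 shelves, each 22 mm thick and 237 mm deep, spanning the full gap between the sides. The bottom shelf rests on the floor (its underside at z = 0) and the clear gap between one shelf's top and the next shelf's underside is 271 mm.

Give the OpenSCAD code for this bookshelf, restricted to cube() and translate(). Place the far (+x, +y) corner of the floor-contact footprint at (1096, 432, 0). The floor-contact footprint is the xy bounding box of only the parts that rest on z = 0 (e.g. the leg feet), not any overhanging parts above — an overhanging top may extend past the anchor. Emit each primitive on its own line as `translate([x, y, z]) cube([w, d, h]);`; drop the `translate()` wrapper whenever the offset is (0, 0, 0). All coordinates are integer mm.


translate([430, 195, 0]) cube([24, 237, 744]);
translate([1072, 195, 0]) cube([24, 237, 744]);
translate([454, 195, 0]) cube([618, 237, 22]);
translate([454, 195, 293]) cube([618, 237, 22]);
translate([454, 195, 586]) cube([618, 237, 22]);


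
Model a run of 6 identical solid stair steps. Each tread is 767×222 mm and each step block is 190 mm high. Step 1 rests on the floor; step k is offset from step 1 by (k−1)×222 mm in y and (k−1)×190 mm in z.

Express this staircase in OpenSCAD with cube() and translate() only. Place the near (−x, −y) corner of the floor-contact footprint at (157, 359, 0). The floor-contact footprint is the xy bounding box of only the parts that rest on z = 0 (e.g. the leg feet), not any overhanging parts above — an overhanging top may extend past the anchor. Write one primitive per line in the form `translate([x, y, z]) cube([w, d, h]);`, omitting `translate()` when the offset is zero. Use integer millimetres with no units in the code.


translate([157, 359, 0]) cube([767, 222, 190]);
translate([157, 581, 190]) cube([767, 222, 190]);
translate([157, 803, 380]) cube([767, 222, 190]);
translate([157, 1025, 570]) cube([767, 222, 190]);
translate([157, 1247, 760]) cube([767, 222, 190]);
translate([157, 1469, 950]) cube([767, 222, 190]);


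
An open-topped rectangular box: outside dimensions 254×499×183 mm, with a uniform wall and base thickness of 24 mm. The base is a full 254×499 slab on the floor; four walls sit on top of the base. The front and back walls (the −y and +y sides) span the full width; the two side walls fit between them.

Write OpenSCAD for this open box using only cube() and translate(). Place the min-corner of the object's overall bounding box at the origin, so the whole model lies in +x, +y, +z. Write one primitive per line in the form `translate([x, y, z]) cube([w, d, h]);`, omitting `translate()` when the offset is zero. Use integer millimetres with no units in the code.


cube([254, 499, 24]);
translate([0, 0, 24]) cube([254, 24, 159]);
translate([0, 475, 24]) cube([254, 24, 159]);
translate([0, 24, 24]) cube([24, 451, 159]);
translate([230, 24, 24]) cube([24, 451, 159]);


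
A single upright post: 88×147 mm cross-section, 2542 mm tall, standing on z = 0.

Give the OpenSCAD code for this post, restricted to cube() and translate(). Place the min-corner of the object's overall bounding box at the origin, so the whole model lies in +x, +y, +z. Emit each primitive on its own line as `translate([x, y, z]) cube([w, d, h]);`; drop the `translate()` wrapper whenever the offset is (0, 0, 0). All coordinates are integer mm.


cube([88, 147, 2542]);


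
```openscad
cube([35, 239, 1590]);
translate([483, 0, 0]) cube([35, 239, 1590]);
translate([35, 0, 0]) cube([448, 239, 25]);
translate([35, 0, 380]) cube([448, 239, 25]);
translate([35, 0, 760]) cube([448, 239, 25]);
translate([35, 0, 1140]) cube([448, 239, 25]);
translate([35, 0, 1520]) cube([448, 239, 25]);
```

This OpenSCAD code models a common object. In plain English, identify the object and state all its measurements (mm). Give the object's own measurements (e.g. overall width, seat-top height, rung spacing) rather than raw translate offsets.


An open bookshelf. Two side panels, each 35 mm thick, 239 mm deep and 1590 mm tall, stand 518 mm apart (outside-to-outside). Between them sit 5 shelves, each 25 mm thick and 239 mm deep, spanning the full gap between the sides. The bottom shelf rests on the floor (its underside at z = 0) and the clear gap between one shelf's top and the next shelf's underside is 355 mm.


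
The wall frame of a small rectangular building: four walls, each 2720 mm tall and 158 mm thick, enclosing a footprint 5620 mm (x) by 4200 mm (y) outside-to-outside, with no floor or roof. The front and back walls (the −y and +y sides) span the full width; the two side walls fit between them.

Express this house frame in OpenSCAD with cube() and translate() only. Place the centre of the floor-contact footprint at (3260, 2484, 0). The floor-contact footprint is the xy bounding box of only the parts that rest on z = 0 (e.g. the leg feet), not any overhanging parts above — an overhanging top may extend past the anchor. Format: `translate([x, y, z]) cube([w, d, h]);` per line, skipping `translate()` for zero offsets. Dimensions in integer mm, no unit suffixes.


translate([450, 384, 0]) cube([5620, 158, 2720]);
translate([450, 4426, 0]) cube([5620, 158, 2720]);
translate([450, 542, 0]) cube([158, 3884, 2720]);
translate([5912, 542, 0]) cube([158, 3884, 2720]);


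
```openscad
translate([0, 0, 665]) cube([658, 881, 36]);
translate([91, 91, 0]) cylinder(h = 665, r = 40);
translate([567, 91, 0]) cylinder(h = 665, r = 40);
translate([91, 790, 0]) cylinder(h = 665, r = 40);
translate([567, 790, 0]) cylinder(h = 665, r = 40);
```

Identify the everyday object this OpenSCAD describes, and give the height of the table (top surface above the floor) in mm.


A table. The table height is 701 mm.

A 658×881×36 slab sits at z = 665 on four Ø80 mm round legs — a table. The top surface is at 665 + 36 = 701 mm.


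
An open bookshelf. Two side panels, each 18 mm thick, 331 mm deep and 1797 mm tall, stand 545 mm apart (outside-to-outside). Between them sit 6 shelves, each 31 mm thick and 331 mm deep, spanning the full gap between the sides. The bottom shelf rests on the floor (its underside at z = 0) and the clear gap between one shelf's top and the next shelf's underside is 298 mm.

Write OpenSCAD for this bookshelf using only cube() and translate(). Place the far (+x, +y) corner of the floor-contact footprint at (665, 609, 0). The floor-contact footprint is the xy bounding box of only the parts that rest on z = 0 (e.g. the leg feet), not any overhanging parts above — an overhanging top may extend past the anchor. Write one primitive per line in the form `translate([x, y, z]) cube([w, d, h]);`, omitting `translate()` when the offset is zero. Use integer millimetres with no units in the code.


translate([120, 278, 0]) cube([18, 331, 1797]);
translate([647, 278, 0]) cube([18, 331, 1797]);
translate([138, 278, 0]) cube([509, 331, 31]);
translate([138, 278, 329]) cube([509, 331, 31]);
translate([138, 278, 658]) cube([509, 331, 31]);
translate([138, 278, 987]) cube([509, 331, 31]);
translate([138, 278, 1316]) cube([509, 331, 31]);
translate([138, 278, 1645]) cube([509, 331, 31]);


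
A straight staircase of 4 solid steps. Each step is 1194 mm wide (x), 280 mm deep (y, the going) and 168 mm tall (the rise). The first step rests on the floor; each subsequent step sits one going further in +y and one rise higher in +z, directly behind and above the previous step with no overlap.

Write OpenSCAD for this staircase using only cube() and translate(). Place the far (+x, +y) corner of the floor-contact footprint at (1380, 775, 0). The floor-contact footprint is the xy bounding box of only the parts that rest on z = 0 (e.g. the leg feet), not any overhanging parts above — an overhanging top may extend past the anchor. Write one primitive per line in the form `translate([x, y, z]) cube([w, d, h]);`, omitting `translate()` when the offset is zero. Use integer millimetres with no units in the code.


translate([186, 495, 0]) cube([1194, 280, 168]);
translate([186, 775, 168]) cube([1194, 280, 168]);
translate([186, 1055, 336]) cube([1194, 280, 168]);
translate([186, 1335, 504]) cube([1194, 280, 168]);


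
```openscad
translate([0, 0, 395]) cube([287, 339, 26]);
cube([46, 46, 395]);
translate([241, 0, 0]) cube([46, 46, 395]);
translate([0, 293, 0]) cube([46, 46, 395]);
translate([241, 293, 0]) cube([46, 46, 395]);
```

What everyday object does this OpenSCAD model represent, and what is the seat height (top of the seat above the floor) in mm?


A stool. The seat height is 421 mm.

A 287×339×26 slab at z = 395 on four corner posts — a stool. The seat top is 395 + 26 = 421 mm.


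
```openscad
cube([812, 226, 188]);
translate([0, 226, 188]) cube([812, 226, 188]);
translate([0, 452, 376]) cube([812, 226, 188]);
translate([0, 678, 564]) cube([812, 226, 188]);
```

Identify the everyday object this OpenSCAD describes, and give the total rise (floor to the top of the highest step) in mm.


A staircase. The total rise is 752 mm.

4 identical blocks, each offset up and back from the previous — a staircase. Each step is 188 mm tall and there are 4 of them, so the total rise is 4 × 188 = 752 mm.


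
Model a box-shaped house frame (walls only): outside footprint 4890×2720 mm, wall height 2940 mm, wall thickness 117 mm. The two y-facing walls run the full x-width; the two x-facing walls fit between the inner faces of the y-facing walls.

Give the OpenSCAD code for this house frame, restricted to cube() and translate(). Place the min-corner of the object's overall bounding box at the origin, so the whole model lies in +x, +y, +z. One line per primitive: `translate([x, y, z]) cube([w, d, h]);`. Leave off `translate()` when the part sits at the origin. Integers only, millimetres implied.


cube([4890, 117, 2940]);
translate([0, 2603, 0]) cube([4890, 117, 2940]);
translate([0, 117, 0]) cube([117, 2486, 2940]);
translate([4773, 117, 0]) cube([117, 2486, 2940]);


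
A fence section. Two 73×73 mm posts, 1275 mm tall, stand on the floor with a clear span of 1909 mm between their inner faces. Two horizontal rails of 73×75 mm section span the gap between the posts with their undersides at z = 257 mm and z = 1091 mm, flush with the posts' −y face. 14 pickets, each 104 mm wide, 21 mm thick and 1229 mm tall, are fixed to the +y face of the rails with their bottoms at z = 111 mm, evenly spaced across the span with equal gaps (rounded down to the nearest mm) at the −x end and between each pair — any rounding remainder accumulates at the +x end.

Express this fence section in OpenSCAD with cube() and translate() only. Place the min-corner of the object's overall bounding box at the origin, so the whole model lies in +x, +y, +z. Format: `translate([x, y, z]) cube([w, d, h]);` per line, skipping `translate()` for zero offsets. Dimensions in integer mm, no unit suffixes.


cube([73, 73, 1275]);
translate([1982, 0, 0]) cube([73, 73, 1275]);
translate([73, 0, 257]) cube([1909, 73, 75]);
translate([73, 0, 1091]) cube([1909, 73, 75]);
translate([103, 73, 111]) cube([104, 21, 1229]);
translate([237, 73, 111]) cube([104, 21, 1229]);
translate([371, 73, 111]) cube([104, 21, 1229]);
translate([505, 73, 111]) cube([104, 21, 1229]);
translate([639, 73, 111]) cube([104, 21, 1229]);
translate([773, 73, 111]) cube([104, 21, 1229]);
translate([907, 73, 111]) cube([104, 21, 1229]);
translate([1041, 73, 111]) cube([104, 21, 1229]);
translate([1175, 73, 111]) cube([104, 21, 1229]);
translate([1309, 73, 111]) cube([104, 21, 1229]);
translate([1443, 73, 111]) cube([104, 21, 1229]);
translate([1577, 73, 111]) cube([104, 21, 1229]);
translate([1711, 73, 111]) cube([104, 21, 1229]);
translate([1845, 73, 111]) cube([104, 21, 1229]);


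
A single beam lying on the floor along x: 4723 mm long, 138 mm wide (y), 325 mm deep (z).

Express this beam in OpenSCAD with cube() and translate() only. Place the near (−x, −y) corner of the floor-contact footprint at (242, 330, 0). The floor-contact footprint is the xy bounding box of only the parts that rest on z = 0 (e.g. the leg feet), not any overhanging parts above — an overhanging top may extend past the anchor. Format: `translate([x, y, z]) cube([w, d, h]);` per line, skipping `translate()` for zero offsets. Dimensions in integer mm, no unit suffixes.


translate([242, 330, 0]) cube([4723, 138, 325]);


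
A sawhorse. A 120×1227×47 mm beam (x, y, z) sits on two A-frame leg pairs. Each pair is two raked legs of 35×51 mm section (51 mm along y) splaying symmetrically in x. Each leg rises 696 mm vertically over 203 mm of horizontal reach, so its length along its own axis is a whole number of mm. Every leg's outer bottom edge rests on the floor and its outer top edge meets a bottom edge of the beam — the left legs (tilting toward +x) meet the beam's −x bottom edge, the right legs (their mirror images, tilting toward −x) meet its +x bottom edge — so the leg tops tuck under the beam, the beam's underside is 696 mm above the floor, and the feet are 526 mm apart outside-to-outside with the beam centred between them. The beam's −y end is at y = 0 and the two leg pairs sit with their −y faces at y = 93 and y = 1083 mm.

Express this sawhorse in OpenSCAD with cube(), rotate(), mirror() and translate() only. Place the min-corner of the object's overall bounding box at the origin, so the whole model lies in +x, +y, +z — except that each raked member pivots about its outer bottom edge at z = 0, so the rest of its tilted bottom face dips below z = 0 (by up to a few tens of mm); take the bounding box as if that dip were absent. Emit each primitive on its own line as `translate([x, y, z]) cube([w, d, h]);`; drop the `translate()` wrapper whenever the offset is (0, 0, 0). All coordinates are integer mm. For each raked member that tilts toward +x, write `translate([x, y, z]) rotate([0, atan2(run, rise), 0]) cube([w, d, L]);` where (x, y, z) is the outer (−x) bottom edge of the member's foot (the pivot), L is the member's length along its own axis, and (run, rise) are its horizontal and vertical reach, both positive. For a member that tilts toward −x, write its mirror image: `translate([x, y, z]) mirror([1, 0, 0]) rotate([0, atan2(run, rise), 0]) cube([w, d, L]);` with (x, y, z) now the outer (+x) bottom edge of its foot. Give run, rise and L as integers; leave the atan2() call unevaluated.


translate([203, 0, 696]) cube([120, 1227, 47]);
translate([0, 93, 0]) rotate([0, atan2(203, 696), 0]) cube([35, 51, 725]);
translate([526, 93, 0]) mirror([1, 0, 0]) rotate([0, atan2(203, 696), 0]) cube([35, 51, 725]);
translate([0, 1083, 0]) rotate([0, atan2(203, 696), 0]) cube([35, 51, 725]);
translate([526, 1083, 0]) mirror([1, 0, 0]) rotate([0, atan2(203, 696), 0]) cube([35, 51, 725]);


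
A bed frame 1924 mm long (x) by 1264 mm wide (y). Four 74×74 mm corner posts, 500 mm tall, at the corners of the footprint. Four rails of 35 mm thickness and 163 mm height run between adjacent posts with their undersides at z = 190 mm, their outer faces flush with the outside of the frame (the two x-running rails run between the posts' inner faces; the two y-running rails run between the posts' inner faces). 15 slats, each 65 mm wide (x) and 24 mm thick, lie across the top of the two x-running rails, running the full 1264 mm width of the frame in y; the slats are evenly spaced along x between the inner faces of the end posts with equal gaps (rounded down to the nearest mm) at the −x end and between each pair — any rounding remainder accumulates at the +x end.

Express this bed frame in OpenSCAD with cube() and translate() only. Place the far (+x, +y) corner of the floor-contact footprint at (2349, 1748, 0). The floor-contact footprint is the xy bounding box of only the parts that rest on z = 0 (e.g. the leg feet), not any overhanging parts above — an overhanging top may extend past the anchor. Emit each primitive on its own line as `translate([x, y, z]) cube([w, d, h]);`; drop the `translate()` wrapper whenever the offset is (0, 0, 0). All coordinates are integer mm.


translate([425, 484, 0]) cube([74, 74, 500]);
translate([425, 1674, 0]) cube([74, 74, 500]);
translate([2275, 484, 0]) cube([74, 74, 500]);
translate([2275, 1674, 0]) cube([74, 74, 500]);
translate([499, 484, 190]) cube([1776, 35, 163]);
translate([499, 1713, 190]) cube([1776, 35, 163]);
translate([425, 558, 190]) cube([35, 1116, 163]);
translate([2314, 558, 190]) cube([35, 1116, 163]);
translate([549, 484, 353]) cube([65, 1264, 24]);
translate([664, 484, 353]) cube([65, 1264, 24]);
translate([779, 484, 353]) cube([65, 1264, 24]);
translate([894, 484, 353]) cube([65, 1264, 24]);
translate([1009, 484, 353]) cube([65, 1264, 24]);
translate([1124, 484, 353]) cube([65, 1264, 24]);
translate([1239, 484, 353]) cube([65, 1264, 24]);
translate([1354, 484, 353]) cube([65, 1264, 24]);
translate([1469, 484, 353]) cube([65, 1264, 24]);
translate([1584, 484, 353]) cube([65, 1264, 24]);
translate([1699, 484, 353]) cube([65, 1264, 24]);
translate([1814, 484, 353]) cube([65, 1264, 24]);
translate([1929, 484, 353]) cube([65, 1264, 24]);
translate([2044, 484, 353]) cube([65, 1264, 24]);
translate([2159, 484, 353]) cube([65, 1264, 24]);


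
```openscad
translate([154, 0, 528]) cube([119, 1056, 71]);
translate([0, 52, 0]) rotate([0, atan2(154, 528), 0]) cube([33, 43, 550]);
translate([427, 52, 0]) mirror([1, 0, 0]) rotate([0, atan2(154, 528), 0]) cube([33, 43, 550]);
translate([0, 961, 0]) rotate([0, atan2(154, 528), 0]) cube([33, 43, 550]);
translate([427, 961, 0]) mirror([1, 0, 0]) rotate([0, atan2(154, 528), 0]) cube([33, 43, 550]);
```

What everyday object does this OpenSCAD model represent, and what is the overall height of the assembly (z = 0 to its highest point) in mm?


A sawhorse. The overall height is 599 mm.

A beam across two mirrored pairs of raked legs — a sawhorse. The beam's underside is at z = 528 (matching the legs' vertical rise in atan2(154, 528)) and the beam is 71 mm tall, so its top is at 528 + 71 = 599 mm. The raked legs top out at the beam's underside, so that is the highest point.


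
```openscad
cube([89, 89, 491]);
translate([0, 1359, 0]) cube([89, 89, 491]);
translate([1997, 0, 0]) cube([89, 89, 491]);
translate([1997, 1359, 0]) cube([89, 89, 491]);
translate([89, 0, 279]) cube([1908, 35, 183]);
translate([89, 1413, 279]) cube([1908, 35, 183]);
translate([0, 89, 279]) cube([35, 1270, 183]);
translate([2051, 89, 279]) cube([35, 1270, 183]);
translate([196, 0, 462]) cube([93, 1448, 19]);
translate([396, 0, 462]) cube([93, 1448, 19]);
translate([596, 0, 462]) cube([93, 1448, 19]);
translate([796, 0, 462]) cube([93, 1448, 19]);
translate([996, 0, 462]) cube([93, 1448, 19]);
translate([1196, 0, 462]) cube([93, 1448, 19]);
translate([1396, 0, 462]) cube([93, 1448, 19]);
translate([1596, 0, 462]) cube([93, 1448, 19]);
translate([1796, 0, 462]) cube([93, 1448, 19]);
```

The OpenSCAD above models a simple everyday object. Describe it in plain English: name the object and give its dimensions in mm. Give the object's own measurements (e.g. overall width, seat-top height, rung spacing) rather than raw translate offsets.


A bed frame 2086 mm long (x) by 1448 mm wide (y). Four 89×89 mm corner posts, 491 mm tall, at the corners of the footprint. Four rails of 35 mm thickness and 183 mm height run between adjacent posts with their undersides at z = 279 mm, their outer faces flush with the outside of the frame (the two x-running rails run between the posts' inner faces; the two y-running rails run between the posts' inner faces). 9 slats, each 93 mm wide (x) and 19 mm thick, lie across the top of the two x-running rails, running the full 1448 mm width of the frame in y; along x they sit between the end posts with a 107 mm gap after the −x posts and between neighbouring slats, leaving 108 mm before the +x posts.


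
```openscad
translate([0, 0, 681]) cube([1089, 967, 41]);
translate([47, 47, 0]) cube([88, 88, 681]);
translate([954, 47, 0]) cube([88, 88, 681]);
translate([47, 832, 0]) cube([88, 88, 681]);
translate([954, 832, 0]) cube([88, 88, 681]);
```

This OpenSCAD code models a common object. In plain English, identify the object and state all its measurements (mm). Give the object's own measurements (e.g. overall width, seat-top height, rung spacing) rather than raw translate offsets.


A rectangular dining table. The top is 1089×967×41 mm with its upper surface at z = 722 mm. It stands on four 88×88 mm square legs, each inset 47 mm from the nearest pair of top edges, running from the floor to the underside of the top.


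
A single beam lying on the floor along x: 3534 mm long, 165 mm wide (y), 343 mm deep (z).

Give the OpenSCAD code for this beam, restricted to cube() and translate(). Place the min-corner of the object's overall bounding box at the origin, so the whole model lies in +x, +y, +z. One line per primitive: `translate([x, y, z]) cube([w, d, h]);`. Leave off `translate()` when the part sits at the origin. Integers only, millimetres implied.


cube([3534, 165, 343]);


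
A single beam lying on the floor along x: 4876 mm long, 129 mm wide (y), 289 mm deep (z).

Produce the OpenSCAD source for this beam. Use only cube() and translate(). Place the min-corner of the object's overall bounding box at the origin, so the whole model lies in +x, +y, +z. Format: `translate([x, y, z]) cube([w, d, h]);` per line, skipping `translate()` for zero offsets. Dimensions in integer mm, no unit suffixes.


cube([4876, 129, 289]);


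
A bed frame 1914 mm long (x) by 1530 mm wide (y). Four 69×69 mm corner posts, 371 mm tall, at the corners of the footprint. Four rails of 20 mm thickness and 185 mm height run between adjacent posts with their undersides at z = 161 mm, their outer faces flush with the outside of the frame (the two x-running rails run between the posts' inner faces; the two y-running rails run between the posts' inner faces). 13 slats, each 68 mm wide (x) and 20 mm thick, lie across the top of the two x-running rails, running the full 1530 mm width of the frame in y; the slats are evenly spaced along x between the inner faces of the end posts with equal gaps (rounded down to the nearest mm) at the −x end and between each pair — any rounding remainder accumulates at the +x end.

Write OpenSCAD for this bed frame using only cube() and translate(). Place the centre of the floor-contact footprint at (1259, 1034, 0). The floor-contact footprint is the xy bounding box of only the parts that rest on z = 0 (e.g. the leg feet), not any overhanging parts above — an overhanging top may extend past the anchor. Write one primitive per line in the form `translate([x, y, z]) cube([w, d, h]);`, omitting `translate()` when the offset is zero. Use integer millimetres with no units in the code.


translate([302, 269, 0]) cube([69, 69, 371]);
translate([302, 1730, 0]) cube([69, 69, 371]);
translate([2147, 269, 0]) cube([69, 69, 371]);
translate([2147, 1730, 0]) cube([69, 69, 371]);
translate([371, 269, 161]) cube([1776, 20, 185]);
translate([371, 1779, 161]) cube([1776, 20, 185]);
translate([302, 338, 161]) cube([20, 1392, 185]);
translate([2196, 338, 161]) cube([20, 1392, 185]);
translate([434, 269, 346]) cube([68, 1530, 20]);
translate([565, 269, 346]) cube([68, 1530, 20]);
translate([696, 269, 346]) cube([68, 1530, 20]);
translate([827, 269, 346]) cube([68, 1530, 20]);
translate([958, 269, 346]) cube([68, 1530, 20]);
translate([1089, 269, 346]) cube([68, 1530, 20]);
translate([1220, 269, 346]) cube([68, 1530, 20]);
translate([1351, 269, 346]) cube([68, 1530, 20]);
translate([1482, 269, 346]) cube([68, 1530, 20]);
translate([1613, 269, 346]) cube([68, 1530, 20]);
translate([1744, 269, 346]) cube([68, 1530, 20]);
translate([1875, 269, 346]) cube([68, 1530, 20]);
translate([2006, 269, 346]) cube([68, 1530, 20]);


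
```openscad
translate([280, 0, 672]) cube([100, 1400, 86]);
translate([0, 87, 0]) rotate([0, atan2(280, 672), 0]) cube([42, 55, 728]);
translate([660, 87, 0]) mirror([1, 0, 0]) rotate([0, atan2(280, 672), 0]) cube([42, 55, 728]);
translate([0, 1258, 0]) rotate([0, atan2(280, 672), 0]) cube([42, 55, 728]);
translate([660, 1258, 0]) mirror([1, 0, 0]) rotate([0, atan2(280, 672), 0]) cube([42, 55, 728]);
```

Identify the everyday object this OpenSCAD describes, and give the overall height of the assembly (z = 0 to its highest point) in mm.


A sawhorse. The overall height is 758 mm.

A beam across two mirrored pairs of raked legs — a sawhorse. The beam's underside is at z = 672 (matching the legs' vertical rise in atan2(280, 672)) and the beam is 86 mm tall, so its top is at 672 + 86 = 758 mm. The raked legs top out at the beam's underside, so that is the highest point.
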